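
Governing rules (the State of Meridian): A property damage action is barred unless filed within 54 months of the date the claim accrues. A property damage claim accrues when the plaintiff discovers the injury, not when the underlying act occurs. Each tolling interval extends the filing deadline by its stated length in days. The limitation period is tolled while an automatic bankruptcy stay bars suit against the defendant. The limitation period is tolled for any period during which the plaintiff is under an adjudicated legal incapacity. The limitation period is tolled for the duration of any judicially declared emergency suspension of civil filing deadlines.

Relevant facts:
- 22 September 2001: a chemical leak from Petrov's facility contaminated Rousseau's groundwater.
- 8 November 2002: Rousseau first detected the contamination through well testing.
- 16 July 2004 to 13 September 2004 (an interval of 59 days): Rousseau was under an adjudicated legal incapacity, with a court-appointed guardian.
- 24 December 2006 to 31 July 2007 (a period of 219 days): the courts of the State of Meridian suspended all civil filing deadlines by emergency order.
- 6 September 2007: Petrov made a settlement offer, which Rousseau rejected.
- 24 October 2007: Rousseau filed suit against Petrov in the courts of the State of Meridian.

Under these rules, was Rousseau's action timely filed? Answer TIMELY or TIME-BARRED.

TIMELY

Accrual is tied to discovery, so the period began on 8 November 2002 rather than on 22 September 2001 when the act occurred.
54 months from 8 November 2002 is 8 May 2007.
Because the plaintiff's legal incapacity ran from 16 July 2004 to 13 September 2004, the deadline is extended by 59 days to 6 July 2007.
The emergency suspension of filing deadlines from 24 December 2006 to 31 July 2007 tolled the period for 219 days, extending the deadline to 10 February 2008.
The other events in the timeline have no effect on the limitation period under the stated rules.
The 24 October 2007 filing precedes the 10 February 2008 deadline; the claim is timely.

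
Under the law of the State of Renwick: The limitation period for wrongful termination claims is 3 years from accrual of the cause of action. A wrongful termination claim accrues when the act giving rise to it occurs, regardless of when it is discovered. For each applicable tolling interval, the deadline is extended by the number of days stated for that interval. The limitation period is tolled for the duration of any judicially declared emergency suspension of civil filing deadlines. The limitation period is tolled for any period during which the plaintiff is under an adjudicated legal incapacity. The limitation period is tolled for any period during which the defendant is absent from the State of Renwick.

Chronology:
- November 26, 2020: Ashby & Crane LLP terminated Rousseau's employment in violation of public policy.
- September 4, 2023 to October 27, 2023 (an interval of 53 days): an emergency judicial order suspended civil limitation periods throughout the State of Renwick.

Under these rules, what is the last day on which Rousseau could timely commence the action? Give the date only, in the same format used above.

The limitation period began to run on November 26, 2020.
Adding the 3 years base period to November 26, 2020 gives a deadline of November 26, 2023, before any tolling.
The period was tolled for 53 days by the emergency suspension of filing deadlines (September 4, 2023 to October 27, 2023), pushing the deadline to January 18, 2024.

January 18, 2024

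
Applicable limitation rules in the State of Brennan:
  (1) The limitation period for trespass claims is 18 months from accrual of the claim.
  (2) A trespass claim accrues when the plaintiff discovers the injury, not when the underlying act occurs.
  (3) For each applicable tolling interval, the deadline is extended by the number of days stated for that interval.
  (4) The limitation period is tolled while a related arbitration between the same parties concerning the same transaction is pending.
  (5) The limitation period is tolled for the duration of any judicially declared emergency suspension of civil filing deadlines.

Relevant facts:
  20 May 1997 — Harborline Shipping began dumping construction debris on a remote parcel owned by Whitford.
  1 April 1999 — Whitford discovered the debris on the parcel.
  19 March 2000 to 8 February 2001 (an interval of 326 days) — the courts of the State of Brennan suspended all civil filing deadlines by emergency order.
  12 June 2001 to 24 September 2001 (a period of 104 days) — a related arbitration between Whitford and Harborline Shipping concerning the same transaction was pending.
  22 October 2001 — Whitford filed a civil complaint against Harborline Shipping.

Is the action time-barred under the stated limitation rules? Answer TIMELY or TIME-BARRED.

TIMELY

The claim did not accrue until Whitford discovered the injury on 1 April 1999; the 20 May 1997 act date does not start the clock under the stated rule.
The untolled deadline — 18 months after 1 April 1999 — is 1 October 2000.
The period was tolled for 326 days by the emergency suspension of filing deadlines (19 March 2000 to 8 February 2001), pushing the deadline to 23 August 2001.
The period was tolled for 104 days by the pending related arbitration (12 June 2001 to 24 September 2001), pushing the deadline to 5 December 2001.
The 22 October 2001 filing precedes the 5 December 2001 deadline; the claim is timely.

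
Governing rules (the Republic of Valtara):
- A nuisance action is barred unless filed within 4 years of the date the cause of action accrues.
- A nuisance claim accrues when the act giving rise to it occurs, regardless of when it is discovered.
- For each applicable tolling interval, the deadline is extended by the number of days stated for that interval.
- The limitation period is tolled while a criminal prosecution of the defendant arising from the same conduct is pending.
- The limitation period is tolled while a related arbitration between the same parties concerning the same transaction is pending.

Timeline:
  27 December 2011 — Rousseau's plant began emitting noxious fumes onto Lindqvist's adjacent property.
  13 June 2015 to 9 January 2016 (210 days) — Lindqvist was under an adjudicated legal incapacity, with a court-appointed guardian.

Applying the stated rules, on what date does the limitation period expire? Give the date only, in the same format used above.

27 December 2015

The claim accrued on 27 December 2011, when the wrongful act occurred.
4 years from 27 December 2011 is 27 December 2015.
The plaintiff's legal incapacity from 13 June 2015 to 9 January 2016 does not toll the period, because no stated rule makes the plaintiff's incapacity a tolling event.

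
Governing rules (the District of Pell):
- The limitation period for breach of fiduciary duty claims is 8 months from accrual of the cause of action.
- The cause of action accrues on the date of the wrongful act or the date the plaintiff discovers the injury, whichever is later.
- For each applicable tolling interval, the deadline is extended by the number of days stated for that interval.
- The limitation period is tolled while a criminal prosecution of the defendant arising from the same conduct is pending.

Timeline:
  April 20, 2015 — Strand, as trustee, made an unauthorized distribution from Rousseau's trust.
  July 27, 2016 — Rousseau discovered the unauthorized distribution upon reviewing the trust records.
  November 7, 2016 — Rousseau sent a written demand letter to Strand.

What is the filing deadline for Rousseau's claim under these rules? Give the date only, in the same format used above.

March 27, 2017

The claim accrued on July 27, 2016 — the later of the April 20, 2015 act and the July 27, 2016 discovery.
The untolled deadline — 8 months after July 27, 2016 — is March 27, 2017.
None of the other events listed affects the running of the period under the stated rules.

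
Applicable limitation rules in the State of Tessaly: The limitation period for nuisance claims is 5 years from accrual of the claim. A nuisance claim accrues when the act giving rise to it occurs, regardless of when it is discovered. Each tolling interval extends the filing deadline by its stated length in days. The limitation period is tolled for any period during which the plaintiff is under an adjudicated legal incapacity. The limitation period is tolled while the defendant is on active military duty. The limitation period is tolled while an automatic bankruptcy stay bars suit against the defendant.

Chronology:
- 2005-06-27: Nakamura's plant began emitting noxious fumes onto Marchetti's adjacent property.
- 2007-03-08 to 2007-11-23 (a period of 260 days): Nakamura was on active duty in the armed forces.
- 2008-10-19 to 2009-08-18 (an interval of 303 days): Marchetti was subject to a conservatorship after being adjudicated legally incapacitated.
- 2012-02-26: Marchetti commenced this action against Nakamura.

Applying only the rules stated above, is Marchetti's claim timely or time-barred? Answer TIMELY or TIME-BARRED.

The claim accrued on 2005-06-27, the date of the act.
Adding the 5 years base period to 2005-06-27 gives a deadline of 2010-06-27, before any tolling.
Because the defendant's active military service ran from 2007-03-08 to 2007-11-23, the deadline is extended by 260 days to 2011-03-14.
Because the plaintiff's legal incapacity ran from 2008-10-19 to 2009-08-18, the deadline is extended by 303 days to 2012-01-11.
Filing on 2012-02-26 missed the 2012-01-11 deadline — the action is time-barred.

TIME-BARRED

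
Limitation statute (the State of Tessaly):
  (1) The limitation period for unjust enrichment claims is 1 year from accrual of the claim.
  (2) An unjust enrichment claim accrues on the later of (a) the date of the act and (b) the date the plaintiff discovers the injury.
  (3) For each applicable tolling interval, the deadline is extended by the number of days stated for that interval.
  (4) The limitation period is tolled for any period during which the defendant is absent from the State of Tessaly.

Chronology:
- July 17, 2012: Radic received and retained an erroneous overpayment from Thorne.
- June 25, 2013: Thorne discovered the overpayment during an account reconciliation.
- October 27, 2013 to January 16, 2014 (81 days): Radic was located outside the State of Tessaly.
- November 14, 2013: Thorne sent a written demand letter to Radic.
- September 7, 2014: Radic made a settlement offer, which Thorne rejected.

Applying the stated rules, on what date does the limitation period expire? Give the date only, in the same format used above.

September 14, 2014

Because discovery on June 25, 2013 post-dates the July 17, 2012 act, accrual under the later-of rule falls on June 25, 2013.
The untolled deadline — 1 year after June 25, 2013 — is June 25, 2014.
Because the defendant's absence from the jurisdiction ran from October 27, 2013 to January 16, 2014, the deadline is extended by 81 days to September 14, 2014.
None of the other events listed affects the running of the period under the stated rules.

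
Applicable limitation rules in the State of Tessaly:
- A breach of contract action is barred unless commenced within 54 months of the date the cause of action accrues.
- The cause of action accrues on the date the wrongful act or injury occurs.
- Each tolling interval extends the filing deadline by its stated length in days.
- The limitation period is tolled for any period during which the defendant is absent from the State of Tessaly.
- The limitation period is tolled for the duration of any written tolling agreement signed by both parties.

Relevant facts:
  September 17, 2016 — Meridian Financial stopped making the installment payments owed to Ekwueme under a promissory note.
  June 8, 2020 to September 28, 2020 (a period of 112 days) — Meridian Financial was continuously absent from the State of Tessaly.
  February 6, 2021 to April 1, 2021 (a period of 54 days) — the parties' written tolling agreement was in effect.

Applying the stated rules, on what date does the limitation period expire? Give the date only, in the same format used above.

August 30, 2021

The claim accrued on September 17, 2016, when the wrongful act occurred.
Adding the 54 months base period to September 17, 2016 gives a deadline of March 17, 2021, before any tolling.
Because the defendant's absence from the jurisdiction ran from June 8, 2020 to September 28, 2020, the deadline is extended by 112 days to July 7, 2021.
The period was tolled for 54 days by the written tolling agreement (February 6, 2021 to April 1, 2021), pushing the deadline to August 30, 2021.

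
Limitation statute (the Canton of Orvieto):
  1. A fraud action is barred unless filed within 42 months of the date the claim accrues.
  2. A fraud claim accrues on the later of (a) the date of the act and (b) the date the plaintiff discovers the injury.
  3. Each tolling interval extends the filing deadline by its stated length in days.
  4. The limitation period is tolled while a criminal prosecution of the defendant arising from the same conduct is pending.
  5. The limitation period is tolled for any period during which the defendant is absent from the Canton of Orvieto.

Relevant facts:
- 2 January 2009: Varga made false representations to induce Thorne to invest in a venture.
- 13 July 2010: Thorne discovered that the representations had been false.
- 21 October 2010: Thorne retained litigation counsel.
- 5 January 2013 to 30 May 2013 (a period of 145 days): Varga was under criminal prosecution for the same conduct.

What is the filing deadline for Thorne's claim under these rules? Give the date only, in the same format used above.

Because discovery on 13 July 2010 post-dates the 2 January 2009 act, accrual under the later-of rule falls on 13 July 2010.
The untolled deadline — 42 months after 13 July 2010 — is 13 January 2014.
The pending criminal prosecution from 5 January 2013 to 30 May 2013 tolled the period for 145 days, extending the deadline to 7 June 2014.
None of the other events listed affects the running of the period under the stated rules.

7 June 2014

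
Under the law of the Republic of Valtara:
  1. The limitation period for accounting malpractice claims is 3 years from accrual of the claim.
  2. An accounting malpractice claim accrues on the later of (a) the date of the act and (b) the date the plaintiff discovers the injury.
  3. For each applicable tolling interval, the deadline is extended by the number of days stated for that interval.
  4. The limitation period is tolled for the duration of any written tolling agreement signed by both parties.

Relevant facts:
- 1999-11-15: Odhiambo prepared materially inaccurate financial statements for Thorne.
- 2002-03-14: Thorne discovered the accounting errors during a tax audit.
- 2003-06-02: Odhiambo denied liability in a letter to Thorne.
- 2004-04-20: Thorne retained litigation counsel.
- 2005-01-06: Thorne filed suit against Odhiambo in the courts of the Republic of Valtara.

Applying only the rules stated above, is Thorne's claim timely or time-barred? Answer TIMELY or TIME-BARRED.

The claim accrued on 2002-03-14 — the later of the 1999-11-15 act and the 2002-03-14 discovery.
Adding the 3 years base period to 2002-03-14 gives a deadline of 2005-03-14, before any tolling.
The other events in the timeline have no effect on the limitation period under the stated rules.
The 2005-01-06 filing precedes the 2005-03-14 deadline; the claim is timely.

TIMELY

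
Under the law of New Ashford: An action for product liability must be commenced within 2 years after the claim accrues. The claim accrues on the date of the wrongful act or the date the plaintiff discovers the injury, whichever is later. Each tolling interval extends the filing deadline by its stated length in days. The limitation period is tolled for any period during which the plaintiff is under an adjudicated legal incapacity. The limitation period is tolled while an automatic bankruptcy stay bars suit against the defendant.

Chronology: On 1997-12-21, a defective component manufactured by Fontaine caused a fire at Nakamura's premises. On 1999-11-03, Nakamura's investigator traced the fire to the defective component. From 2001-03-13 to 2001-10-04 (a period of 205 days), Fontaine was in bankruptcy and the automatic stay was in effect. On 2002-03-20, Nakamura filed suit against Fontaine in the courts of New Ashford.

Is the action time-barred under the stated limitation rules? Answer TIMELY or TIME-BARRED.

Because discovery on 1999-11-03 post-dates the 1997-12-21 act, accrual under the later-of rule falls on 1999-11-03.
The untolled deadline — 2 years after 1999-11-03 — is 2001-11-03.
The period was tolled for 205 days by the automatic bankruptcy stay (2001-03-13 to 2001-10-04), pushing the deadline to 2002-05-27.
The 2002-03-20 filing precedes the 2002-05-27 deadline; the claim is timely.

TIMELY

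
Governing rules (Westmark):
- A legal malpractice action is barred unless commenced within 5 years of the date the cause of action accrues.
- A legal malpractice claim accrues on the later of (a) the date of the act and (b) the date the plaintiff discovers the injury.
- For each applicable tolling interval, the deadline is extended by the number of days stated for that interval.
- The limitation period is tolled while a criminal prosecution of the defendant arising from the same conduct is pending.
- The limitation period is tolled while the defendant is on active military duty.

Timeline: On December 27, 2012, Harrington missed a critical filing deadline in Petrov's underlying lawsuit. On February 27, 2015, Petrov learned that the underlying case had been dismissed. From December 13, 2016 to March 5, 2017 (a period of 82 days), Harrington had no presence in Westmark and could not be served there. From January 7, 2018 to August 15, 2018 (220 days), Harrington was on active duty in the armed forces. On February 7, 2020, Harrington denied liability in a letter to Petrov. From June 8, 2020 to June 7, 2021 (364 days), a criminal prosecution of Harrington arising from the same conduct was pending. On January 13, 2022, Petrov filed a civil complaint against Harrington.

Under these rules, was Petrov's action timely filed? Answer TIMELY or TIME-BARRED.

Because discovery on February 27, 2015 post-dates the December 27, 2012 act, accrual under the later-of rule falls on February 27, 2015.
Adding the 5 years base period to February 27, 2015 gives a deadline of February 27, 2020, before any tolling.
The defendant's active military service from January 7, 2018 to August 15, 2018 tolled the period for 220 days, extending the deadline to October 4, 2020.
The period was tolled for 364 days by the pending criminal prosecution (June 8, 2020 to June 7, 2021), pushing the deadline to October 3, 2021.
The defendant's absence from the jurisdiction from December 13, 2016 to March 5, 2017 does not toll the period, because no stated rule makes the defendant's absence a tolling event.
None of the other events listed affects the running of the period under the stated rules.
Petrov filed on January 13, 2022, after the October 3, 2021 deadline, so the action is time-barred.

TIME-BARRED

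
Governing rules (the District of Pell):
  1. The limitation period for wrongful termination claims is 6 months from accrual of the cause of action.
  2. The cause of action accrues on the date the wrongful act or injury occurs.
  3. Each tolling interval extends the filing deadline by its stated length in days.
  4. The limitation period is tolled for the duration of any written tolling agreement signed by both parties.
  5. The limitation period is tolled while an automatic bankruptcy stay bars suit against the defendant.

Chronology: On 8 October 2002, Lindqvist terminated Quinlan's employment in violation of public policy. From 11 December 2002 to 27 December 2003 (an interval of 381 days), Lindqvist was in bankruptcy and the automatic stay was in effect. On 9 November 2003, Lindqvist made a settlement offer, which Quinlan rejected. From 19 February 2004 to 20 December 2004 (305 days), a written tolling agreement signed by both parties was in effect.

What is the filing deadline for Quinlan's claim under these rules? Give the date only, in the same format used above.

22 February 2005

The cause of action accrued on 8 October 2002, the date of the act.
The untolled deadline — 6 months after 8 October 2002 — is 8 April 2003.
The automatic bankruptcy stay from 11 December 2002 to 27 December 2003 tolled the period for 381 days, extending the deadline to 23 April 2004.
The written tolling agreement from 19 February 2004 to 20 December 2004 tolled the period for 305 days, extending the deadline to 22 February 2005.
Nothing else in the chronology tolls or restarts the period.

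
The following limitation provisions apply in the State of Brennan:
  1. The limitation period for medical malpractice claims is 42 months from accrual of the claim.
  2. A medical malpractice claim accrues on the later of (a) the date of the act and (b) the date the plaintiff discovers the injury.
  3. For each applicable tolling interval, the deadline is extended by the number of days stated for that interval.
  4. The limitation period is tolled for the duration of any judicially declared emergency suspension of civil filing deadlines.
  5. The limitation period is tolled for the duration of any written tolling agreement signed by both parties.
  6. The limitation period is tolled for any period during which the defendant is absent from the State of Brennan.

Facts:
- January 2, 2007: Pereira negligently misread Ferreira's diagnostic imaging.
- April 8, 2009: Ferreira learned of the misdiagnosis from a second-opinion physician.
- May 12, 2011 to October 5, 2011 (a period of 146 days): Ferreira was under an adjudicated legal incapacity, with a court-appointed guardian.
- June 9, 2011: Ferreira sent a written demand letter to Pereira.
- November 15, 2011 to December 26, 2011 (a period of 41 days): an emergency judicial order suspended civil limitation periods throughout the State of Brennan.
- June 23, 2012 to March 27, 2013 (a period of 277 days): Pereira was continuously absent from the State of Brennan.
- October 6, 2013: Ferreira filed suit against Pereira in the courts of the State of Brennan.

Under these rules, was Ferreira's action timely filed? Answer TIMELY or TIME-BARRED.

Taking the later of the act (January 2, 2007) and discovery (April 8, 2009), the claim accrued on April 8, 2009.
The untolled deadline — 42 months after April 8, 2009 — is October 8, 2012.
The emergency suspension of filing deadlines from November 15, 2011 to December 26, 2011 tolled the period for 41 days, extending the deadline to November 18, 2012.
Because the defendant's absence from the jurisdiction ran from June 23, 2012 to March 27, 2013, the deadline is extended by 277 days to August 22, 2013.
No stated provision tolls the period for the plaintiff's incapacity, so the interval from May 12, 2011 to October 5, 2011 has no effect on the deadline.
The other events in the timeline have no effect on the limitation period under the stated rules.
Filing on October 6, 2013 missed the August 22, 2013 deadline — the action is time-barred.

TIME-BARRED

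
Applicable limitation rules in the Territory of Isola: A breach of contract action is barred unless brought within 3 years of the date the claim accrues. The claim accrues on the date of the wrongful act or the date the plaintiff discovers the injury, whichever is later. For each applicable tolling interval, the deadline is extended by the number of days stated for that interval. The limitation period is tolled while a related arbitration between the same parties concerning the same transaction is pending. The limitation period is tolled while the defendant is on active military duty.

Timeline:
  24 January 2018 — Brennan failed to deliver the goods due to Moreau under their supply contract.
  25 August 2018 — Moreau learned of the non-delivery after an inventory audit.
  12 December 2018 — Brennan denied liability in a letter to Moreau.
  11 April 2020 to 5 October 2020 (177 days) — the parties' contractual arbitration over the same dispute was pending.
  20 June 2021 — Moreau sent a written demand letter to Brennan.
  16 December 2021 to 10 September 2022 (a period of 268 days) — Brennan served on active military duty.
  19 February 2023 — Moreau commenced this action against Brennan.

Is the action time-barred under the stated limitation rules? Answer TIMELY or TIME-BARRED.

TIME-BARRED

Because discovery on 25 August 2018 post-dates the 24 January 2018 act, accrual under the later-of rule falls on 25 August 2018.
3 years from 25 August 2018 is 25 August 2021.
The pending related arbitration from 11 April 2020 to 5 October 2020 tolled the period for 177 days, extending the deadline to 18 February 2022.
The period was tolled for 268 days by the defendant's active military service (16 December 2021 to 10 September 2022), pushing the deadline to 13 November 2022.
None of the other events listed affects the running of the period under the stated rules.
The 19 February 2023 filing falls after the 13 November 2022 deadline; the claim is time-barred.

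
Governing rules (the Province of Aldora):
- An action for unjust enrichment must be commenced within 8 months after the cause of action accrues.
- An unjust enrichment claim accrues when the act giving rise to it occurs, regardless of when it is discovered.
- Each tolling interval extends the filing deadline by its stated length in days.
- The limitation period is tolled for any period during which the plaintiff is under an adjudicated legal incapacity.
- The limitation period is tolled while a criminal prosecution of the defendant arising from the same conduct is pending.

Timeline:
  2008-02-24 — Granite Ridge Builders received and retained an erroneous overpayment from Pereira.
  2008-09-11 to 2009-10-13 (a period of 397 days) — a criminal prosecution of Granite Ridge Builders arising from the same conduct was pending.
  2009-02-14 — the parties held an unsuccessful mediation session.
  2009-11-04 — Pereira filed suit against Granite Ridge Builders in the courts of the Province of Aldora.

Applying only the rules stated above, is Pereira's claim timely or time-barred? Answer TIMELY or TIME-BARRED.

The cause of action accrued on 2008-02-24, the date of the act.
The untolled deadline — 8 months after 2008-02-24 — is 2008-10-24.
Because the pending criminal prosecution ran from 2008-09-11 to 2009-10-13, the deadline is extended by 397 days to 2009-11-25.
None of the other events listed affects the running of the period under the stated rules.
Filing on 2009-11-04 beat the 2009-11-25 deadline — the action is timely.

TIMELY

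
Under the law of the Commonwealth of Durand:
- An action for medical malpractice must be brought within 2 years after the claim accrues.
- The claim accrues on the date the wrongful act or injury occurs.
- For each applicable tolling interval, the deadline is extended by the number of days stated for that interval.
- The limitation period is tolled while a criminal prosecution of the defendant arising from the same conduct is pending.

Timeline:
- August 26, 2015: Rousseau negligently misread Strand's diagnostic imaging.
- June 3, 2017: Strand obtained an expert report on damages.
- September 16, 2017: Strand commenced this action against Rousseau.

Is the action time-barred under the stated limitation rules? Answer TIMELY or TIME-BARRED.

TIME-BARRED

The claim accrued on August 26, 2015, when the wrongful act occurred.
2 years from August 26, 2015 is August 26, 2017.
Nothing else in the chronology tolls or restarts the period.
Filing on September 16, 2017 missed the August 26, 2017 deadline — the action is time-barred.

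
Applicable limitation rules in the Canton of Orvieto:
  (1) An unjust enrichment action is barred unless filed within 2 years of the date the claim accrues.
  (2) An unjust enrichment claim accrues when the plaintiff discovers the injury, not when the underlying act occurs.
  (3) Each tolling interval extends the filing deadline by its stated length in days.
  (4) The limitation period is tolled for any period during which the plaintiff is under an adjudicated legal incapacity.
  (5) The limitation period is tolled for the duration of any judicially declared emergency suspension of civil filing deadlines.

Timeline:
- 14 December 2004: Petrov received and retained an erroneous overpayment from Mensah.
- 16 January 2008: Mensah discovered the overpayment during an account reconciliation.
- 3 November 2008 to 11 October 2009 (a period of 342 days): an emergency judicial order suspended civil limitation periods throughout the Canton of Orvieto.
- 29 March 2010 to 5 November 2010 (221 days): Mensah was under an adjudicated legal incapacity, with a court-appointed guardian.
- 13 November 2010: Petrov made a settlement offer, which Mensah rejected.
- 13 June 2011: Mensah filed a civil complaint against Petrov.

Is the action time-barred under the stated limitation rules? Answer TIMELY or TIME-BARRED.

The claim did not accrue until Mensah discovered the injury on 16 January 2008; the 14 December 2004 act date does not start the clock under the stated rule.
The untolled deadline — 2 years after 16 January 2008 — is 16 January 2010.
The period was tolled for 342 days by the emergency suspension of filing deadlines (3 November 2008 to 11 October 2009), pushing the deadline to 24 December 2010.
The plaintiff's legal incapacity from 29 March 2010 to 5 November 2010 tolled the period for 221 days, extending the deadline to 2 August 2011.
Nothing else in the chronology tolls or restarts the period.
Filing on 13 June 2011 beat the 2 August 2011 deadline — the action is timely.

TIMELY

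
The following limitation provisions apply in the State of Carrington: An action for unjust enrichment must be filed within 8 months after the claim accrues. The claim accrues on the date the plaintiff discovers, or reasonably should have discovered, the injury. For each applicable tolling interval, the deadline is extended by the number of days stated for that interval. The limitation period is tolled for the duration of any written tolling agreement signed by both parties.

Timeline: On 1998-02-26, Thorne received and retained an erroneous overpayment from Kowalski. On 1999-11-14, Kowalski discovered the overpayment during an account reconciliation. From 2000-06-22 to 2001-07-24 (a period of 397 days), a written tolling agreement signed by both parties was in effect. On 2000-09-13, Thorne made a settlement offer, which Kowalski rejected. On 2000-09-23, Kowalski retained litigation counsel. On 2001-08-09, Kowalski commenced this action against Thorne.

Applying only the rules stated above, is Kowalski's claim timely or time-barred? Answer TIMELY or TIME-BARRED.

Accrual is tied to discovery, so the period began on 1999-11-14 rather than on 1998-02-26 when the act occurred.
The untolled deadline — 8 months after 1999-11-14 — is 2000-07-14.
Because the written tolling agreement ran from 2000-06-22 to 2001-07-24, the deadline is extended by 397 days to 2001-08-15.
None of the other events listed affects the running of the period under the stated rules.
Kowalski filed on 2001-08-09, before the 2001-08-15 deadline, so the action is timely.

TIMELY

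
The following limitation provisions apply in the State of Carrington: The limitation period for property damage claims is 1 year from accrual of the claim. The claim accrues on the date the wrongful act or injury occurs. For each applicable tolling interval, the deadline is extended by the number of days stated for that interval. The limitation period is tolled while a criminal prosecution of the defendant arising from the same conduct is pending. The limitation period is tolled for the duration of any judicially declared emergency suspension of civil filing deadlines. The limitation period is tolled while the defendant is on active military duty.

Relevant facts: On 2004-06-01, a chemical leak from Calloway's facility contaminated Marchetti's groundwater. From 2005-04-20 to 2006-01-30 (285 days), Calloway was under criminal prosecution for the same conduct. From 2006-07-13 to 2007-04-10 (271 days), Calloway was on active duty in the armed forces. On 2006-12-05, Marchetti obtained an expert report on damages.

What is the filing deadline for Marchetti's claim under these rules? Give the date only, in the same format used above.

2006-03-13

The claim accrued on 2004-06-01, the date of the act.
1 year from 2004-06-01 is 2005-06-01.
The period was tolled for 285 days by the pending criminal prosecution (2005-04-20 to 2006-01-30), pushing the deadline to 2006-03-13.
By the time the defendant's active military service began on 2006-07-13, the limitation period had already expired on 2006-03-13; that interval cannot revive it.
The other events in the timeline have no effect on the limitation period under the stated rules.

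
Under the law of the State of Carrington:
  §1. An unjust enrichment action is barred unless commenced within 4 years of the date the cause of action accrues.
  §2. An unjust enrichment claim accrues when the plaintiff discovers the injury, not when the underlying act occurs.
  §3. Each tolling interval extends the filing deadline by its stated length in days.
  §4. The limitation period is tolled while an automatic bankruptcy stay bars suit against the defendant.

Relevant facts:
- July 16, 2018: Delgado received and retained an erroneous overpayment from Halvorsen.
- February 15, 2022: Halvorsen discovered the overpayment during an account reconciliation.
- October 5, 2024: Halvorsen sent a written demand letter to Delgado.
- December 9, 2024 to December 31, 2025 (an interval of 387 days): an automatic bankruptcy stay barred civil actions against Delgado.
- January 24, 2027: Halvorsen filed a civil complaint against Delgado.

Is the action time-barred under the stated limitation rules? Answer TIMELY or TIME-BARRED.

Under the discovery rule, the claim accrued on February 15, 2022, when Halvorsen discovered the injury — not on the July 16, 2018 date of the underlying act.
The untolled deadline — 4 years after February 15, 2022 — is February 15, 2026.
The automatic bankruptcy stay from December 9, 2024 to December 31, 2025 tolled the period for 387 days, extending the deadline to March 9, 2027.
None of the other events listed affects the running of the period under the stated rules.
Filing on January 24, 2027 beat the March 9, 2027 deadline — the action is timely.

TIMELY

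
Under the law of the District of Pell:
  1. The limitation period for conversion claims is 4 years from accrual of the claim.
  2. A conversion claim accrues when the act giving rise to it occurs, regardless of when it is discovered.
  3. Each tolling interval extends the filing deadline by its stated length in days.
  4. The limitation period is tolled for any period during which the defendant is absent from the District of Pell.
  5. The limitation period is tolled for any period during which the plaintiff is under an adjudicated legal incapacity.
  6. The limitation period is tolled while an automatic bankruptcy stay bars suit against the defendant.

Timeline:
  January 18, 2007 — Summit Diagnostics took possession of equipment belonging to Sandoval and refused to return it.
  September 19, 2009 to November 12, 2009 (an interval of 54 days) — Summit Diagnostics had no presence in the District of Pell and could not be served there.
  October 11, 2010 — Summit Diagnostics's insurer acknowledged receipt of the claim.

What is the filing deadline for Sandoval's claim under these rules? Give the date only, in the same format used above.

March 13, 2011

The limitation period began to run on January 18, 2007.
4 years from January 18, 2007 is January 18, 2011.
The period was tolled for 54 days by the defendant's absence from the jurisdiction (September 19, 2009 to November 12, 2009), pushing the deadline to March 13, 2011.
Nothing else in the chronology tolls or restarts the period.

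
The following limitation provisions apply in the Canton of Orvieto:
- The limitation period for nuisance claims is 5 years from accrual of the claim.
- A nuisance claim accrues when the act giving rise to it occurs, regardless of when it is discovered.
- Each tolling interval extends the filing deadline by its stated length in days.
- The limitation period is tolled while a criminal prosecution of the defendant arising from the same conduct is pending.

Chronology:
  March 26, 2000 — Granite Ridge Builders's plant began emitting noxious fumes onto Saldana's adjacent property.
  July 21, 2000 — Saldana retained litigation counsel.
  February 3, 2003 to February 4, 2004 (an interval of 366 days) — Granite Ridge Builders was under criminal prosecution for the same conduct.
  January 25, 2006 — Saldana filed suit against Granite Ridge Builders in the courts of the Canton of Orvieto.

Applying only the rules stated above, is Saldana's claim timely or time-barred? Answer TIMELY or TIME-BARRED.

TIMELY

The limitation period began to run on March 26, 2000.
5 years from March 26, 2000 is March 26, 2005.
The pending criminal prosecution from February 3, 2003 to February 4, 2004 tolled the period for 366 days, extending the deadline to March 27, 2006.
None of the other events listed affects the running of the period under the stated rules.
Saldana filed on January 25, 2006, before the March 27, 2006 deadline, so the action is timely.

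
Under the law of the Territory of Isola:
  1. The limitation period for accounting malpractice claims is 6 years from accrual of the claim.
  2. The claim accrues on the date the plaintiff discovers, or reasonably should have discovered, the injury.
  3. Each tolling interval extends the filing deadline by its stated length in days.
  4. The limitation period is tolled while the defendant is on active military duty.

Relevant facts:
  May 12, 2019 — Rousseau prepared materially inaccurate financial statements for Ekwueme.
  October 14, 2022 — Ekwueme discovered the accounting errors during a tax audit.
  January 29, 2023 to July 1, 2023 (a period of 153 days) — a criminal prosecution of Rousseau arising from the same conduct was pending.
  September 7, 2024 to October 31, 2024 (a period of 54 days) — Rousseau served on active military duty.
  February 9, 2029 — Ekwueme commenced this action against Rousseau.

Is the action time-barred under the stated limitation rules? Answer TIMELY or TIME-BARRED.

Under the discovery rule, the claim accrued on October 14, 2022, when Ekwueme discovered the injury — not on the May 12, 2019 date of the underlying act.
The untolled deadline — 6 years after October 14, 2022 — is October 14, 2028.
Because the defendant's active military service ran from September 7, 2024 to October 31, 2024, the deadline is extended by 54 days to December 7, 2028.
No stated provision tolls the period for a criminal prosecution, so the interval from January 29, 2023 to July 1, 2023 has no effect on the deadline.
The February 9, 2029 filing falls after the December 7, 2028 deadline; the claim is time-barred.

TIME-BARRED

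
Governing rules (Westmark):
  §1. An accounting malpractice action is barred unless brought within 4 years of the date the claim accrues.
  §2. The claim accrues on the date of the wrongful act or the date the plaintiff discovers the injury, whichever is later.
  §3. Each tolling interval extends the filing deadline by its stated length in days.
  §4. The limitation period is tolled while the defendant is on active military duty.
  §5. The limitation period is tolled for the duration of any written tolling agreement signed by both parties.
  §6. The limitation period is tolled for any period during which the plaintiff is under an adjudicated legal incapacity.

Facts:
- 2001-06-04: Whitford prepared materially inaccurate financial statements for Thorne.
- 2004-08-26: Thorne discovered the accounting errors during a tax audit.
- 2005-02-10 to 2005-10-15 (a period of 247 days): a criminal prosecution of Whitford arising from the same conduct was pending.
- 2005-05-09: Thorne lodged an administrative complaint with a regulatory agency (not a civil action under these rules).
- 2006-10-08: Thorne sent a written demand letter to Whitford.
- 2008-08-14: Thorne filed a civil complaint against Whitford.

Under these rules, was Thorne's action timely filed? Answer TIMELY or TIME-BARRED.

Taking the later of the act (2001-06-04) and discovery (2004-08-26), the claim accrued on 2004-08-26.
The untolled deadline — 4 years after 2004-08-26 — is 2008-08-26.
Although a criminal prosecution ran from 2005-02-10 to 2005-10-15, the stated rules do not make that a tolling event, so it is disregarded.
The other events in the timeline have no effect on the limitation period under the stated rules.
Filing on 2008-08-14 beat the 2008-08-26 deadline — the action is timely.

TIMELY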